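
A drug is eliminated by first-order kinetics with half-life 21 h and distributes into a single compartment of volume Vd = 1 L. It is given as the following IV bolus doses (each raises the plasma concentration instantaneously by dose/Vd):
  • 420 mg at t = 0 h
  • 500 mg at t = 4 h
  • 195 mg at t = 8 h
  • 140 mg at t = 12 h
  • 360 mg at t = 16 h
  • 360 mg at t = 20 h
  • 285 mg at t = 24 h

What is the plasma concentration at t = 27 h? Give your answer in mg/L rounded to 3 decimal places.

1390.040 mg/L

k = ln 2 / 21 = 0.03301 per h
Dose 1 (420 mg at t=0 h): 420·exp(−0.03301·27) = 172.270 mg/L
Dose 2 (500 mg at t=4 h): 500·exp(−0.03301·23) = 234.029 mg/L
Dose 3 (195 mg at t=8 h): 195·exp(−0.03301·19) = 104.154 mg/L
Dose 4 (140 mg at t=12 h): 140·exp(−0.03301·15) = 85.331 mg/L
Dose 5 (360 mg at t=16 h): 360·exp(−0.03301·11) = 250.392 mg/L
Dose 6 (360 mg at t=20 h): 360·exp(−0.03301·7) = 285.732 mg/L
Dose 7 (285 mg at t=24 h): 285·exp(−0.03301·3) = 258.131 mg/L
C(27) = 172.270 + 234.029 + 104.154 + 85.331 + 250.392 + 285.732 + 258.131 = 1390.040 mg/L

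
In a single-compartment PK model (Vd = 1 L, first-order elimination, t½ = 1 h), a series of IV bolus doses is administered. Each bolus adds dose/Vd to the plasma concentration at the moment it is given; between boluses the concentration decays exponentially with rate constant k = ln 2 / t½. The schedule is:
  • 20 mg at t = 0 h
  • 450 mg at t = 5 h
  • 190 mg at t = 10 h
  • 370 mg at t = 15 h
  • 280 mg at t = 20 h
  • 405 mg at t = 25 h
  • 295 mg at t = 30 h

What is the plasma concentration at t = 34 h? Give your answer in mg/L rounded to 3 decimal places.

k = ln 2 / 1 = 0.69315 per h
Dose 1 (20 mg at t=0 h): 20·exp(−0.69315·34) = 0.000 mg/L
Dose 2 (450 mg at t=5 h): 450·exp(−0.69315·29) = 0.000 mg/L
Dose 3 (190 mg at t=10 h): 190·exp(−0.69315·24) = 0.000 mg/L
Dose 4 (370 mg at t=15 h): 370·exp(−0.69315·19) = 0.001 mg/L
Dose 5 (280 mg at t=20 h): 280·exp(−0.69315·14) = 0.017 mg/L
Dose 6 (405 mg at t=25 h): 405·exp(−0.69315·9) = 0.791 mg/L
Dose 7 (295 mg at t=30 h): 295·exp(−0.69315·4) = 18.438 mg/L
C(34) = 0.000 + 0.000 + 0.000 + 0.001 + 0.017 + 0.791 + 18.438 = 19.246 mg/L

19.246 mg/L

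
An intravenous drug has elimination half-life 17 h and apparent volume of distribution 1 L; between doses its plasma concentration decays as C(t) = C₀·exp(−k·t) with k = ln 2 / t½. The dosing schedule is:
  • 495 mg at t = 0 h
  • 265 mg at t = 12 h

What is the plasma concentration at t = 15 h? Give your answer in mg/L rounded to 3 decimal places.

k = ln 2 / 17 = 0.04077 per h
Dose 1 (495 mg at t=0 h): 495·exp(−0.04077·15) = 268.529 mg/L
Dose 2 (265 mg at t=12 h): 265·exp(−0.04077·3) = 234.489 mg/L
C(15) = 268.529 + 234.489 = 503.018 mg/L

503.018 mg/L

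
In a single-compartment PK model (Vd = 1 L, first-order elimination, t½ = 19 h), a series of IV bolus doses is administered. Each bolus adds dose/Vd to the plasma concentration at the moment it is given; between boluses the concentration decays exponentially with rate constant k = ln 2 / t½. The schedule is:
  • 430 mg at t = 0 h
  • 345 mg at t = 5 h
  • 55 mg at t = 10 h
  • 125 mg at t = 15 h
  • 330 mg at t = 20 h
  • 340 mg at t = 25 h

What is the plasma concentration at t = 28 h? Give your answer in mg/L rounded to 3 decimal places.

k = ln 2 / 19 = 0.03648 per h
Dose 1 (430 mg at t=0 h): 430·exp(−0.03648·28) = 154.827 mg/L
Dose 2 (345 mg at t=5 h): 345·exp(−0.03648·23) = 149.078 mg/L
Dose 3 (55 mg at t=10 h): 55·exp(−0.03648·18) = 28.522 mg/L
Dose 4 (125 mg at t=15 h): 125·exp(−0.03648·13) = 77.793 mg/L
Dose 5 (330 mg at t=20 h): 330·exp(−0.03648·8) = 246.470 mg/L
Dose 6 (340 mg at t=25 h): 340·exp(−0.03648·3) = 304.753 mg/L
C(28) = 154.827 + 149.078 + 28.522 + 77.793 + 246.470 + 304.753 = 961.443 mg/L

961.443 mg/L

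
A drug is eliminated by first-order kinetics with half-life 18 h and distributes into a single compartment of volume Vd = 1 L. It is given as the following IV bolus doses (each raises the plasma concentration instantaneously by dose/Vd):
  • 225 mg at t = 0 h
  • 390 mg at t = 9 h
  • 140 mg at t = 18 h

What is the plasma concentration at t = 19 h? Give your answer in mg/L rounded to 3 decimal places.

k = ln 2 / 18 = 0.03851 per h
Dose 1 (225 mg at t=0 h): 225·exp(−0.03851·19) = 108.250 mg/L
Dose 2 (390 mg at t=9 h): 390·exp(−0.03851·10) = 265.354 mg/L
Dose 3 (140 mg at t=18 h): 140·exp(−0.03851·1) = 134.711 mg/L
C(19) = 108.250 + 265.354 + 134.711 = 508.316 mg/L

508.316 mg/L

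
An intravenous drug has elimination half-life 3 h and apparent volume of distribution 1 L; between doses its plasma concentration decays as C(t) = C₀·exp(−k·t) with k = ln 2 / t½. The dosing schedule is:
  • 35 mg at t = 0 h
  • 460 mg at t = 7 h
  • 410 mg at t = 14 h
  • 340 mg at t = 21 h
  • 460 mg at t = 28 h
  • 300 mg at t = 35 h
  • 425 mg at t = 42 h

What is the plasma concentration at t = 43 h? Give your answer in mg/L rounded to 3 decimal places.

401.671 mg/L

k = ln 2 / 3 = 0.23105 per h
Dose 1 (35 mg at t=0 h): 35·exp(−0.23105·43) = 0.002 mg/L
Dose 2 (460 mg at t=7 h): 460·exp(−0.23105·36) = 0.112 mg/L
Dose 3 (410 mg at t=14 h): 410·exp(−0.23105·29) = 0.504 mg/L
Dose 4 (340 mg at t=21 h): 340·exp(−0.23105·22) = 2.108 mg/L
Dose 5 (460 mg at t=28 h): 460·exp(−0.23105·15) = 14.375 mg/L
Dose 6 (300 mg at t=35 h): 300·exp(−0.23105·8) = 47.247 mg/L
Dose 7 (425 mg at t=42 h): 425·exp(−0.23105·1) = 337.323 mg/L
C(43) = 0.002 + 0.112 + 0.504 + 2.108 + 14.375 + 47.247 + 337.323 = 401.671 mg/L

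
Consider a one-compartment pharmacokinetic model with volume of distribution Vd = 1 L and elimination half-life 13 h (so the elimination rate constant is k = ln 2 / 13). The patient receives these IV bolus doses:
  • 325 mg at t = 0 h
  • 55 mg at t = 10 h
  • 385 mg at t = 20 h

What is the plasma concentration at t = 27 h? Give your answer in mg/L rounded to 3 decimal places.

364.324 mg/L

k = ln 2 / 13 = 0.05332 per h
Dose 1 (325 mg at t=0 h): 325·exp(−0.05332·27) = 77.031 mg/L
Dose 2 (55 mg at t=10 h): 55·exp(−0.05332·17) = 22.218 mg/L
Dose 3 (385 mg at t=20 h): 385·exp(−0.05332·7) = 265.074 mg/L
C(27) = 77.031 + 22.218 + 265.074 = 364.324 mg/L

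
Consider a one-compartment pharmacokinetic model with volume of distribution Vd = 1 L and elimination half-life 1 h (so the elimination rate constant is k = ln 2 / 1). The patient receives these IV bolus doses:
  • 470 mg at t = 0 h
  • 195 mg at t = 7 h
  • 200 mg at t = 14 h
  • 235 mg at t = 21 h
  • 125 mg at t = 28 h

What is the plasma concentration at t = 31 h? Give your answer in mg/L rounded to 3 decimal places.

k = ln 2 / 1 = 0.69315 per h
Dose 1 (470 mg at t=0 h): 470·exp(−0.69315·31) = 0.000 mg/L
Dose 2 (195 mg at t=7 h): 195·exp(−0.69315·24) = 0.000 mg/L
Dose 3 (200 mg at t=14 h): 200·exp(−0.69315·17) = 0.002 mg/L
Dose 4 (235 mg at t=21 h): 235·exp(−0.69315·10) = 0.229 mg/L
Dose 5 (125 mg at t=28 h): 125·exp(−0.69315·3) = 15.625 mg/L
C(31) = 0.000 + 0.000 + 0.002 + 0.229 + 15.625 = 15.856 mg/L

15.856 mg/L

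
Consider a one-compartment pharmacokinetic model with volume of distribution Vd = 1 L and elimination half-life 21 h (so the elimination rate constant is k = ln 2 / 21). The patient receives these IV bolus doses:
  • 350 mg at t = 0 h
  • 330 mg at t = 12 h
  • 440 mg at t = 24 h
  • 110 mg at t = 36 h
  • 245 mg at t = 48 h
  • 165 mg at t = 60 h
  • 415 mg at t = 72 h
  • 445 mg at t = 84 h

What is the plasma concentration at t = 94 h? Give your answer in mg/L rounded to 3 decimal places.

725.680 mg/L

k = ln 2 / 21 = 0.03301 per h
Dose 1 (350 mg at t=0 h): 350·exp(−0.03301·94) = 15.725 mg/L
Dose 2 (330 mg at t=12 h): 330·exp(−0.03301·82) = 22.032 mg/L
Dose 3 (440 mg at t=24 h): 440·exp(−0.03301·70) = 43.654 mg/L
Dose 4 (110 mg at t=36 h): 110·exp(−0.03301·58) = 16.217 mg/L
Dose 5 (245 mg at t=48 h): 245·exp(−0.03301·46) = 53.674 mg/L
Dose 6 (165 mg at t=60 h): 165·exp(−0.03301·34) = 53.716 mg/L
Dose 7 (415 mg at t=72 h): 415·exp(−0.03301·22) = 200.763 mg/L
Dose 8 (445 mg at t=84 h): 445·exp(−0.03301·10) = 319.899 mg/L
C(94) = 15.725 + 22.032 + 43.654 + 16.217 + 53.674 + 53.716 + 200.763 + 319.899 = 725.680 mg/L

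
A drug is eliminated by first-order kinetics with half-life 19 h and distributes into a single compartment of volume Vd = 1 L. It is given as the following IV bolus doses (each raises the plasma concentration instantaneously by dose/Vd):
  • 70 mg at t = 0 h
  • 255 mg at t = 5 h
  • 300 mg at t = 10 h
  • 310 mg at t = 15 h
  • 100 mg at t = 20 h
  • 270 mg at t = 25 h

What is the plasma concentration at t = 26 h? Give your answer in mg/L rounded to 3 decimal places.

k = ln 2 / 19 = 0.03648 per h
Dose 1 (70 mg at t=0 h): 70·exp(−0.03648·26) = 27.112 mg/L
Dose 2 (255 mg at t=5 h): 255·exp(−0.03648·21) = 118.529 mg/L
Dose 3 (300 mg at t=10 h): 300·exp(−0.03648·16) = 167.349 mg/L
Dose 4 (310 mg at t=15 h): 310·exp(−0.03648·11) = 207.530 mg/L
Dose 5 (100 mg at t=20 h): 100·exp(−0.03648·6) = 80.341 mg/L
Dose 6 (270 mg at t=25 h): 270·exp(−0.03648·1) = 260.328 mg/L
C(26) = 27.112 + 118.529 + 167.349 + 207.530 + 80.341 + 260.328 = 861.188 mg/L

861.188 mg/L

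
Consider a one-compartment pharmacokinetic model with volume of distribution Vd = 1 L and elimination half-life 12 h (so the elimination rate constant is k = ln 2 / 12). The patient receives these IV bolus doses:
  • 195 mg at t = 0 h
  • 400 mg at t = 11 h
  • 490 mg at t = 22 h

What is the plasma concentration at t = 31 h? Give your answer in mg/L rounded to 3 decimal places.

k = ln 2 / 12 = 0.05776 per h
Dose 1 (195 mg at t=0 h): 195·exp(−0.05776·31) = 32.537 mg/L
Dose 2 (400 mg at t=11 h): 400·exp(−0.05776·20) = 125.992 mg/L
Dose 3 (490 mg at t=22 h): 490·exp(−0.05776·9) = 291.356 mg/L
C(31) = 32.537 + 125.992 + 291.356 = 449.885 mg/L

449.885 mg/L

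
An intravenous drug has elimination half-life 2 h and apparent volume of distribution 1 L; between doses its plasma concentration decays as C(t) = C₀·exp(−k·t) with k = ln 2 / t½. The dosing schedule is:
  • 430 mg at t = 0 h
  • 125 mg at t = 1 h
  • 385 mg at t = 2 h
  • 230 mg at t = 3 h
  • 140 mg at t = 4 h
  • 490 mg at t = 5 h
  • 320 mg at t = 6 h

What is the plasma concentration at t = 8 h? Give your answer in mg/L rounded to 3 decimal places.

k = ln 2 / 2 = 0.34657 per h
Dose 1 (430 mg at t=0 h): 430·exp(−0.34657·8) = 26.875 mg/L
Dose 2 (125 mg at t=1 h): 125·exp(−0.34657·7) = 11.049 mg/L
Dose 3 (385 mg at t=2 h): 385·exp(−0.34657·6) = 48.125 mg/L
Dose 4 (230 mg at t=3 h): 230·exp(−0.34657·5) = 40.659 mg/L
Dose 5 (140 mg at t=4 h): 140·exp(−0.34657·4) = 35.000 mg/L
Dose 6 (490 mg at t=5 h): 490·exp(−0.34657·3) = 173.241 mg/L
Dose 7 (320 mg at t=6 h): 320·exp(−0.34657·2) = 160.000 mg/L
C(8) = 26.875 + 11.049 + 48.125 + 40.659 + 35.000 + 173.241 + 160.000 = 494.948 mg/L

494.948 mg/L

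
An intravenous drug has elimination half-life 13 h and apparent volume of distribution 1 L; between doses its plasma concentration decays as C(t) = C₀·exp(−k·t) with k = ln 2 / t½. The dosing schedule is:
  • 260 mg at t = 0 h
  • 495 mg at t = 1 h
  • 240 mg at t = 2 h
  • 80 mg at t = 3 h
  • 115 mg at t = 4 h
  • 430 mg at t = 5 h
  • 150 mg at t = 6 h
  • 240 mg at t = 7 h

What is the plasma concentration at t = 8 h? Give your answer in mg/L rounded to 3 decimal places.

1567.812 mg/L

k = ln 2 / 13 = 0.05332 per h
Dose 1 (260 mg at t=0 h): 260·exp(−0.05332·8) = 169.717 mg/L
Dose 2 (495 mg at t=1 h): 495·exp(−0.05332·7) = 340.810 mg/L
Dose 3 (240 mg at t=2 h): 240·exp(−0.05332·6) = 174.291 mg/L
Dose 4 (80 mg at t=3 h): 80·exp(−0.05332·5) = 61.279 mg/L
Dose 5 (115 mg at t=4 h): 115·exp(−0.05332·4) = 92.912 mg/L
Dose 6 (430 mg at t=5 h): 430·exp(−0.05332·3) = 366.438 mg/L
Dose 7 (150 mg at t=6 h): 150·exp(−0.05332·2) = 134.828 mg/L
Dose 8 (240 mg at t=7 h): 240·exp(−0.05332·1) = 227.539 mg/L
C(8) = 169.717 + 340.810 + 174.291 + 61.279 + 92.912 + 366.438 + 134.828 + 227.539 = 1567.812 mg/L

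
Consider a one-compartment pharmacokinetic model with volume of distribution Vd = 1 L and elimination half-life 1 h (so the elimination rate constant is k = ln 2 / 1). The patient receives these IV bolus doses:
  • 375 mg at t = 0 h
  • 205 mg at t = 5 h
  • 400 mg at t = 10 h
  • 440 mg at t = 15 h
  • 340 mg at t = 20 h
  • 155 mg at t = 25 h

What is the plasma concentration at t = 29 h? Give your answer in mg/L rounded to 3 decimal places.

10.379 mg/L

k = ln 2 / 1 = 0.69315 per h
Dose 1 (375 mg at t=0 h): 375·exp(−0.69315·29) = 0.000 mg/L
Dose 2 (205 mg at t=5 h): 205·exp(−0.69315·24) = 0.000 mg/L
Dose 3 (400 mg at t=10 h): 400·exp(−0.69315·19) = 0.001 mg/L
Dose 4 (440 mg at t=15 h): 440·exp(−0.69315·14) = 0.027 mg/L
Dose 5 (340 mg at t=20 h): 340·exp(−0.69315·9) = 0.664 mg/L
Dose 6 (155 mg at t=25 h): 155·exp(−0.69315·4) = 9.688 mg/L
C(29) = 0.000 + 0.000 + 0.001 + 0.027 + 0.664 + 9.688 = 10.379 mg/L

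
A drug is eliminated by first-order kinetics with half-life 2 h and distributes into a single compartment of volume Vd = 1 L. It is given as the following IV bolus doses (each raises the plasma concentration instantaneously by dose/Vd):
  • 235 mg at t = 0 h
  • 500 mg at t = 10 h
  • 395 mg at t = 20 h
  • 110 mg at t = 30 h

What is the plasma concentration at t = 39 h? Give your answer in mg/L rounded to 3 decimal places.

5.429 mg/L

k = ln 2 / 2 = 0.34657 per h
Dose 1 (235 mg at t=0 h): 235·exp(−0.34657·39) = 0.000 mg/L
Dose 2 (500 mg at t=10 h): 500·exp(−0.34657·29) = 0.022 mg/L
Dose 3 (395 mg at t=20 h): 395·exp(−0.34657·19) = 0.546 mg/L
Dose 4 (110 mg at t=30 h): 110·exp(−0.34657·9) = 4.861 mg/L
C(39) = 0.000 + 0.022 + 0.546 + 4.861 = 5.429 mg/L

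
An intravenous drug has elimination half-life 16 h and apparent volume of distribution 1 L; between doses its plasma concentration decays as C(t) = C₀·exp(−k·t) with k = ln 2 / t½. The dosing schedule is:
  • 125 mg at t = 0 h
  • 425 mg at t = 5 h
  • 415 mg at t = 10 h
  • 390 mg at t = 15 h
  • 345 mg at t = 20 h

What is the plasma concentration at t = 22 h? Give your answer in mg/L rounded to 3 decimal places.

k = ln 2 / 16 = 0.04332 per h
Dose 1 (125 mg at t=0 h): 125·exp(−0.04332·22) = 48.194 mg/L
Dose 2 (425 mg at t=5 h): 425·exp(−0.04332·17) = 203.491 mg/L
Dose 3 (415 mg at t=10 h): 415·exp(−0.04332·12) = 246.760 mg/L
Dose 4 (390 mg at t=15 h): 390·exp(−0.04332·7) = 287.981 mg/L
Dose 5 (345 mg at t=20 h): 345·exp(−0.04332·2) = 316.366 mg/L
C(22) = 48.194 + 203.491 + 246.760 + 287.981 + 316.366 = 1102.793 mg/L

1102.793 mg/L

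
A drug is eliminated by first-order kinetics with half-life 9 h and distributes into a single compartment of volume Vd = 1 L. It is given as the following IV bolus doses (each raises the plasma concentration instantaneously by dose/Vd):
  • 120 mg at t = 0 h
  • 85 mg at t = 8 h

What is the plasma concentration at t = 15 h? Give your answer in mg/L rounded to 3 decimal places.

87.375 mg/L

k = ln 2 / 9 = 0.07702 per h
Dose 1 (120 mg at t=0 h): 120·exp(−0.07702·15) = 37.798 mg/L
Dose 2 (85 mg at t=8 h): 85·exp(−0.07702·7) = 49.577 mg/L
C(15) = 37.798 + 49.577 = 87.375 mg/L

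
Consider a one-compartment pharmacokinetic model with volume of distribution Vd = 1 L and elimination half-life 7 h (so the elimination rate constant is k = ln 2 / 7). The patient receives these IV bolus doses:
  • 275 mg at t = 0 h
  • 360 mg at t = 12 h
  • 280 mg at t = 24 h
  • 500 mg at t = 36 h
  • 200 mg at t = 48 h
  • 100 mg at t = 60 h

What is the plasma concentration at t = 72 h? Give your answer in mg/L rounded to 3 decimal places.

66.784 mg/L

k = ln 2 / 7 = 0.09902 per h
Dose 1 (275 mg at t=0 h): 275·exp(−0.09902·72) = 0.220 mg/L
Dose 2 (360 mg at t=12 h): 360·exp(−0.09902·60) = 0.946 mg/L
Dose 3 (280 mg at t=24 h): 280·exp(−0.09902·48) = 2.415 mg/L
Dose 4 (500 mg at t=36 h): 500·exp(−0.09902·36) = 14.152 mg/L
Dose 5 (200 mg at t=48 h): 200·exp(−0.09902·24) = 18.575 mg/L
Dose 6 (100 mg at t=60 h): 100·exp(−0.09902·12) = 30.475 mg/L
C(72) = 0.220 + 0.946 + 2.415 + 14.152 + 18.575 + 30.475 = 66.784 mg/L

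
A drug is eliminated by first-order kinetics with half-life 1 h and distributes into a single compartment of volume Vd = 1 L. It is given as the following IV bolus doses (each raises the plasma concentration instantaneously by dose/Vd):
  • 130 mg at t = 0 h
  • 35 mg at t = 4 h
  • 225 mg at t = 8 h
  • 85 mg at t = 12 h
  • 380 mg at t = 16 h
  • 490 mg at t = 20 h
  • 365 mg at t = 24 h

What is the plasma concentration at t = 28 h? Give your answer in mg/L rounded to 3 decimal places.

24.821 mg/L

k = ln 2 / 1 = 0.69315 per h
Dose 1 (130 mg at t=0 h): 130·exp(−0.69315·28) = 0.000 mg/L
Dose 2 (35 mg at t=4 h): 35·exp(−0.69315·24) = 0.000 mg/L
Dose 3 (225 mg at t=8 h): 225·exp(−0.69315·20) = 0.000 mg/L
Dose 4 (85 mg at t=12 h): 85·exp(−0.69315·16) = 0.001 mg/L
Dose 5 (380 mg at t=16 h): 380·exp(−0.69315·12) = 0.093 mg/L
Dose 6 (490 mg at t=20 h): 490·exp(−0.69315·8) = 1.914 mg/L
Dose 7 (365 mg at t=24 h): 365·exp(−0.69315·4) = 22.812 mg/L
C(28) = 0.000 + 0.000 + 0.000 + 0.001 + 0.093 + 1.914 + 22.812 = 24.821 mg/L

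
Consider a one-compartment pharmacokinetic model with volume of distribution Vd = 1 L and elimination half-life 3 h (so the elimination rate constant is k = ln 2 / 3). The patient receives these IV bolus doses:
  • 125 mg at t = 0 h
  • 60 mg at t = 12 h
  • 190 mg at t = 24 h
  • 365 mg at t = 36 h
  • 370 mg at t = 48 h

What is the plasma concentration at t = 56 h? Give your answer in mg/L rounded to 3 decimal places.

k = ln 2 / 3 = 0.23105 per h
Dose 1 (125 mg at t=0 h): 125·exp(−0.23105·56) = 0.000 mg/L
Dose 2 (60 mg at t=12 h): 60·exp(−0.23105·44) = 0.002 mg/L
Dose 3 (190 mg at t=24 h): 190·exp(−0.23105·32) = 0.117 mg/L
Dose 4 (365 mg at t=36 h): 365·exp(−0.23105·20) = 3.593 mg/L
Dose 5 (370 mg at t=48 h): 370·exp(−0.23105·8) = 58.271 mg/L
C(56) = 0.000 + 0.002 + 0.117 + 3.593 + 58.271 = 61.984 mg/L

61.984 mg/L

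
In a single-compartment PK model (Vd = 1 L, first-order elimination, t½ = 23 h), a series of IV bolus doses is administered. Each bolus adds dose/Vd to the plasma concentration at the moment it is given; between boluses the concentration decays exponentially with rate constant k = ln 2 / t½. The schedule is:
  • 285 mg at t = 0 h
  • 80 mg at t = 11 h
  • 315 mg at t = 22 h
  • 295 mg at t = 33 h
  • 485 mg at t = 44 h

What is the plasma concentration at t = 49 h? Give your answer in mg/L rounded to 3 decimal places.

k = ln 2 / 23 = 0.03014 per h
Dose 1 (285 mg at t=0 h): 285·exp(−0.03014·49) = 65.091 mg/L
Dose 2 (80 mg at t=11 h): 80·exp(−0.03014·38) = 25.453 mg/L
Dose 3 (315 mg at t=22 h): 315·exp(−0.03014·27) = 139.614 mg/L
Dose 4 (295 mg at t=33 h): 295·exp(−0.03014·16) = 182.142 mg/L
Dose 5 (485 mg at t=44 h): 485·exp(−0.03014·5) = 417.158 mg/L
C(49) = 65.091 + 25.453 + 139.614 + 182.142 + 417.158 = 829.457 mg/L

829.457 mg/L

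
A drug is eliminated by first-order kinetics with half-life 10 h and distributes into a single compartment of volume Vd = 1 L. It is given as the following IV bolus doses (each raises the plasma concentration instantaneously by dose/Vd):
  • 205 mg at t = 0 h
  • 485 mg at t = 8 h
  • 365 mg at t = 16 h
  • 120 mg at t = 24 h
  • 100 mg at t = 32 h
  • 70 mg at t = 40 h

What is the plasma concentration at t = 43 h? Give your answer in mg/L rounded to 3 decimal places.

k = ln 2 / 10 = 0.06931 per h
Dose 1 (205 mg at t=0 h): 205·exp(−0.06931·43) = 10.407 mg/L
Dose 2 (485 mg at t=8 h): 485·exp(−0.06931·35) = 42.868 mg/L
Dose 3 (365 mg at t=16 h): 365·exp(−0.06931·27) = 56.171 mg/L
Dose 4 (120 mg at t=24 h): 120·exp(−0.06931·19) = 32.153 mg/L
Dose 5 (100 mg at t=32 h): 100·exp(−0.06931·11) = 46.652 mg/L
Dose 6 (70 mg at t=40 h): 70·exp(−0.06931·3) = 56.858 mg/L
C(43) = 10.407 + 42.868 + 56.171 + 32.153 + 46.652 + 56.858 = 245.109 mg/L

245.109 mg/L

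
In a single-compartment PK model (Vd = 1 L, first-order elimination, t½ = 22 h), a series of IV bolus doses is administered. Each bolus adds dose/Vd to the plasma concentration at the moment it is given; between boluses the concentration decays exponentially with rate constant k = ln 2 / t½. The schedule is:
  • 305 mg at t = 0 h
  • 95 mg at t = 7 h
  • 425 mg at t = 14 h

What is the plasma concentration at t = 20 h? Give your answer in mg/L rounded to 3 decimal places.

k = ln 2 / 22 = 0.03151 per h
Dose 1 (305 mg at t=0 h): 305·exp(−0.03151·20) = 162.419 mg/L
Dose 2 (95 mg at t=7 h): 95·exp(−0.03151·13) = 63.073 mg/L
Dose 3 (425 mg at t=14 h): 425·exp(−0.03151·6) = 351.795 mg/L
C(20) = 162.419 + 63.073 + 351.795 = 577.287 mg/L

577.287 mg/L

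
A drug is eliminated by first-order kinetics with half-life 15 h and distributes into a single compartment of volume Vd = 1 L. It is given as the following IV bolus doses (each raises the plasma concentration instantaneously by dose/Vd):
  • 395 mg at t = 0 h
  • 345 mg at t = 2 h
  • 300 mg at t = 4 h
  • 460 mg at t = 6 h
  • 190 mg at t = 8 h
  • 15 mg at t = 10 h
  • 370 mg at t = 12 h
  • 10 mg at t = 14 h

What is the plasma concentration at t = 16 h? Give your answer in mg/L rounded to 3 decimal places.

k = ln 2 / 15 = 0.04621 per h
Dose 1 (395 mg at t=0 h): 395·exp(−0.04621·16) = 188.581 mg/L
Dose 2 (345 mg at t=2 h): 345·exp(−0.04621·14) = 180.658 mg/L
Dose 3 (300 mg at t=4 h): 300·exp(−0.04621·12) = 172.305 mg/L
Dose 4 (460 mg at t=6 h): 460·exp(−0.04621·10) = 289.782 mg/L
Dose 5 (190 mg at t=8 h): 190·exp(−0.04621·8) = 131.282 mg/L
Dose 6 (15 mg at t=10 h): 15·exp(−0.04621·6) = 11.368 mg/L
Dose 7 (370 mg at t=12 h): 370·exp(−0.04621·4) = 307.558 mg/L
Dose 8 (10 mg at t=14 h): 10·exp(−0.04621·2) = 9.117 mg/L
C(16) = 188.581 + 180.658 + 172.305 + 289.782 + 131.282 + 11.368 + 307.558 + 9.117 = 1290.651 mg/L

1290.651 mg/L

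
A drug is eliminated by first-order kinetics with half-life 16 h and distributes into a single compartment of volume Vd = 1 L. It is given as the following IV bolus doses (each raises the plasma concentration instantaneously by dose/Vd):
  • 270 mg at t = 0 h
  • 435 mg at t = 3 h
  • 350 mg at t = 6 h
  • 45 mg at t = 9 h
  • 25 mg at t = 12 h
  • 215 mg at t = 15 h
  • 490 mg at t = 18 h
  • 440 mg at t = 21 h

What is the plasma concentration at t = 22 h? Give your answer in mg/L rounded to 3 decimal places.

k = ln 2 / 16 = 0.04332 per h
Dose 1 (270 mg at t=0 h): 270·exp(−0.04332·22) = 104.099 mg/L
Dose 2 (435 mg at t=3 h): 435·exp(−0.04332·19) = 190.992 mg/L
Dose 3 (350 mg at t=6 h): 350·exp(−0.04332·16) = 175.000 mg/L
Dose 4 (45 mg at t=9 h): 45·exp(−0.04332·13) = 25.623 mg/L
Dose 5 (25 mg at t=12 h): 25·exp(−0.04332·10) = 16.210 mg/L
Dose 6 (215 mg at t=15 h): 215·exp(−0.04332·7) = 158.759 mg/L
Dose 7 (490 mg at t=18 h): 490·exp(−0.04332·4) = 412.039 mg/L
Dose 8 (440 mg at t=21 h): 440·exp(−0.04332·1) = 421.345 mg/L
C(22) = 104.099 + 190.992 + 175.000 + 25.623 + 16.210 + 158.759 + 412.039 + 421.345 = 1504.068 mg/L

1504.068 mg/L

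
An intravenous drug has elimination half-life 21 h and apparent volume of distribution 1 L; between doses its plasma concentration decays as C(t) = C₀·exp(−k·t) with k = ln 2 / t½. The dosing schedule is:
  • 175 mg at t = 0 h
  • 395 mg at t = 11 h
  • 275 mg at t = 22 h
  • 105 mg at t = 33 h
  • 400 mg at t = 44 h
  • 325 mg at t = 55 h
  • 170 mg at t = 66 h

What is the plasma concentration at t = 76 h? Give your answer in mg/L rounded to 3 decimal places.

555.942 mg/L

k = ln 2 / 21 = 0.03301 per h
Dose 1 (175 mg at t=0 h): 175·exp(−0.03301·76) = 14.243 mg/L
Dose 2 (395 mg at t=11 h): 395·exp(−0.03301·65) = 46.221 mg/L
Dose 3 (275 mg at t=22 h): 275·exp(−0.03301·54) = 46.265 mg/L
Dose 4 (105 mg at t=33 h): 105·exp(−0.03301·43) = 25.398 mg/L
Dose 5 (400 mg at t=44 h): 400·exp(−0.03301·32) = 139.107 mg/L
Dose 6 (325 mg at t=55 h): 325·exp(−0.03301·21) = 162.500 mg/L
Dose 7 (170 mg at t=66 h): 170·exp(−0.03301·10) = 122.208 mg/L
C(76) = 14.243 + 46.221 + 46.265 + 25.398 + 139.107 + 162.500 + 122.208 = 555.942 mg/L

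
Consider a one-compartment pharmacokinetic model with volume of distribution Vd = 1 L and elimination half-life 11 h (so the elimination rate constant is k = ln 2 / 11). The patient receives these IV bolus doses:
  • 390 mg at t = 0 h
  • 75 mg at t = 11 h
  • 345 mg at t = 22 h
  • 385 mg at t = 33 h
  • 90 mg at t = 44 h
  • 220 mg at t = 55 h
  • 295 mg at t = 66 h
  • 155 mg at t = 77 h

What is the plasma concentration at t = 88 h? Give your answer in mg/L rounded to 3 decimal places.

k = ln 2 / 11 = 0.06301 per h
Dose 1 (390 mg at t=0 h): 390·exp(−0.06301·88) = 1.523 mg/L
Dose 2 (75 mg at t=11 h): 75·exp(−0.06301·77) = 0.586 mg/L
Dose 3 (345 mg at t=22 h): 345·exp(−0.06301·66) = 5.391 mg/L
Dose 4 (385 mg at t=33 h): 385·exp(−0.06301·55) = 12.031 mg/L
Dose 5 (90 mg at t=44 h): 90·exp(−0.06301·44) = 5.625 mg/L
Dose 6 (220 mg at t=55 h): 220·exp(−0.06301·33) = 27.500 mg/L
Dose 7 (295 mg at t=66 h): 295·exp(−0.06301·22) = 73.750 mg/L
Dose 8 (155 mg at t=77 h): 155·exp(−0.06301·11) = 77.500 mg/L
C(88) = 1.523 + 0.586 + 5.391 + 12.031 + 5.625 + 27.500 + 73.750 + 77.500 = 203.906 mg/L

203.906 mg/L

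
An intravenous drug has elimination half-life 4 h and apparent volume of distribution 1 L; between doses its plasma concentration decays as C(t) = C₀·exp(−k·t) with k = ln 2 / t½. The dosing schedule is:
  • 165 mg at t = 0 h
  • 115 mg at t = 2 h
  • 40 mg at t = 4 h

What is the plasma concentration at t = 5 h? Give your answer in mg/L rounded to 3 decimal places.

171.389 mg/L

k = ln 2 / 4 = 0.17329 per h
Dose 1 (165 mg at t=0 h): 165·exp(−0.17329·5) = 69.374 mg/L
Dose 2 (115 mg at t=2 h): 115·exp(−0.17329·3) = 68.379 mg/L
Dose 3 (40 mg at t=4 h): 40·exp(−0.17329·1) = 33.636 mg/L
C(5) = 69.374 + 68.379 + 33.636 = 171.389 mg/L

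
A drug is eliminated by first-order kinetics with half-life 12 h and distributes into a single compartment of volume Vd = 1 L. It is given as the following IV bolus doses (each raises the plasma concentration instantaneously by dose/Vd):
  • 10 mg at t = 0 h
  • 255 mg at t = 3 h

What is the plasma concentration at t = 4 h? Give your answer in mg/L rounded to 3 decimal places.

248.625 mg/L

k = ln 2 / 12 = 0.05776 per h
Dose 1 (10 mg at t=0 h): 10·exp(−0.05776·4) = 7.937 mg/L
Dose 2 (255 mg at t=3 h): 255·exp(−0.05776·1) = 240.688 mg/L
C(4) = 7.937 + 240.688 = 248.625 mg/L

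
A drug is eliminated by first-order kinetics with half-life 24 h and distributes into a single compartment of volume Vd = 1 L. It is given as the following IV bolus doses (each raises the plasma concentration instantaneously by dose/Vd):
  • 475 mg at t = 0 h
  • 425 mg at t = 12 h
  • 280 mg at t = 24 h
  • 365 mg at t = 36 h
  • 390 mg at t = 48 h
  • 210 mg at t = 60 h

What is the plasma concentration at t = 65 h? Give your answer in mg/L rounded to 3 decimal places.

828.739 mg/L

k = ln 2 / 24 = 0.02888 per h
Dose 1 (475 mg at t=0 h): 475·exp(−0.02888·65) = 72.678 mg/L
Dose 2 (425 mg at t=12 h): 425·exp(−0.02888·53) = 91.963 mg/L
Dose 3 (280 mg at t=24 h): 280·exp(−0.02888·41) = 85.684 mg/L
Dose 4 (365 mg at t=36 h): 365·exp(−0.02888·29) = 157.960 mg/L
Dose 5 (390 mg at t=48 h): 390·exp(−0.02888·17) = 238.690 mg/L
Dose 6 (210 mg at t=60 h): 210·exp(−0.02888·5) = 181.763 mg/L
C(65) = 72.678 + 91.963 + 85.684 + 157.960 + 238.690 + 181.763 = 828.739 mg/L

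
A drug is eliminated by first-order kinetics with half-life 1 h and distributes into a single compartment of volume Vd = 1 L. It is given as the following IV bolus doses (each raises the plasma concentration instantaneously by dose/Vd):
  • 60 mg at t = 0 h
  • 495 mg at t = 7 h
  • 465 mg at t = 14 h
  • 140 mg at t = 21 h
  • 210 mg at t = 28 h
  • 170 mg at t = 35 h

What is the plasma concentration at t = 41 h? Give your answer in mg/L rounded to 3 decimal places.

k = ln 2 / 1 = 0.69315 per h
Dose 1 (60 mg at t=0 h): 60·exp(−0.69315·41) = 0.000 mg/L
Dose 2 (495 mg at t=7 h): 495·exp(−0.69315·34) = 0.000 mg/L
Dose 3 (465 mg at t=14 h): 465·exp(−0.69315·27) = 0.000 mg/L
Dose 4 (140 mg at t=21 h): 140·exp(−0.69315·20) = 0.000 mg/L
Dose 5 (210 mg at t=28 h): 210·exp(−0.69315·13) = 0.026 mg/L
Dose 6 (170 mg at t=35 h): 170·exp(−0.69315·6) = 2.656 mg/L
C(41) = 0.000 + 0.000 + 0.000 + 0.000 + 0.026 + 2.656 = 2.682 mg/L

2.682 mg/L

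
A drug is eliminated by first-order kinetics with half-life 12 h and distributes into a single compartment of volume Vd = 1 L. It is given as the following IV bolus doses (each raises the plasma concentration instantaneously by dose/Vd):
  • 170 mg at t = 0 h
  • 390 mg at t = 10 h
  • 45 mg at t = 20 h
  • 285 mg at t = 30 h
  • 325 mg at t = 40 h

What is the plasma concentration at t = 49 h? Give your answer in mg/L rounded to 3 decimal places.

k = ln 2 / 12 = 0.05776 per h
Dose 1 (170 mg at t=0 h): 170·exp(−0.05776·49) = 10.029 mg/L
Dose 2 (390 mg at t=10 h): 390·exp(−0.05776·39) = 40.994 mg/L
Dose 3 (45 mg at t=20 h): 45·exp(−0.05776·29) = 8.428 mg/L
Dose 4 (285 mg at t=30 h): 285·exp(−0.05776·19) = 95.107 mg/L
Dose 5 (325 mg at t=40 h): 325·exp(−0.05776·9) = 193.246 mg/L
C(49) = 10.029 + 40.994 + 8.428 + 95.107 + 193.246 = 347.804 mg/L

347.804 mg/L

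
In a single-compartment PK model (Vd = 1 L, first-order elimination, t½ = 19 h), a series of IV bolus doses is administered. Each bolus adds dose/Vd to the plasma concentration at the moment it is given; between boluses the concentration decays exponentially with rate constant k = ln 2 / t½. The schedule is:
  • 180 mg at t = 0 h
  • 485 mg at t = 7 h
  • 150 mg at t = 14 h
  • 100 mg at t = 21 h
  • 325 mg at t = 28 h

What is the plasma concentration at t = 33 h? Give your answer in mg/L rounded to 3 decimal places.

k = ln 2 / 19 = 0.03648 per h
Dose 1 (180 mg at t=0 h): 180·exp(−0.03648·33) = 54.005 mg/L
Dose 2 (485 mg at t=7 h): 485·exp(−0.03648·26) = 187.848 mg/L
Dose 3 (150 mg at t=14 h): 150·exp(−0.03648·19) = 75.000 mg/L
Dose 4 (100 mg at t=21 h): 100·exp(−0.03648·12) = 64.547 mg/L
Dose 5 (325 mg at t=28 h): 325·exp(−0.03648·5) = 270.810 mg/L
C(33) = 54.005 + 187.848 + 75.000 + 64.547 + 270.810 = 652.209 mg/L

652.209 mg/L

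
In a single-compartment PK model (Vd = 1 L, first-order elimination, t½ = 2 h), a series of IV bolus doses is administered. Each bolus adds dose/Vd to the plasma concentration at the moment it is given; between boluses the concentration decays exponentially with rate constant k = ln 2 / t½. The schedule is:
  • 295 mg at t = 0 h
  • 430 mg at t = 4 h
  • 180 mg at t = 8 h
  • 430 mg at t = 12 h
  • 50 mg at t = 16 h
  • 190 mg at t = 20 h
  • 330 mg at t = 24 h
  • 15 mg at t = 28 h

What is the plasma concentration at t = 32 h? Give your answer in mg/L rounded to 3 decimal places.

28.034 mg/L

k = ln 2 / 2 = 0.34657 per h
Dose 1 (295 mg at t=0 h): 295·exp(−0.34657·32) = 0.005 mg/L
Dose 2 (430 mg at t=4 h): 430·exp(−0.34657·28) = 0.026 mg/L
Dose 3 (180 mg at t=8 h): 180·exp(−0.34657·24) = 0.044 mg/L
Dose 4 (430 mg at t=12 h): 430·exp(−0.34657·20) = 0.420 mg/L
Dose 5 (50 mg at t=16 h): 50·exp(−0.34657·16) = 0.195 mg/L
Dose 6 (190 mg at t=20 h): 190·exp(−0.34657·12) = 2.969 mg/L
Dose 7 (330 mg at t=24 h): 330·exp(−0.34657·8) = 20.625 mg/L
Dose 8 (15 mg at t=28 h): 15·exp(−0.34657·4) = 3.750 mg/L
C(32) = 0.005 + 0.026 + 0.044 + 0.420 + 0.195 + 2.969 + 20.625 + 3.750 = 28.034 mg/L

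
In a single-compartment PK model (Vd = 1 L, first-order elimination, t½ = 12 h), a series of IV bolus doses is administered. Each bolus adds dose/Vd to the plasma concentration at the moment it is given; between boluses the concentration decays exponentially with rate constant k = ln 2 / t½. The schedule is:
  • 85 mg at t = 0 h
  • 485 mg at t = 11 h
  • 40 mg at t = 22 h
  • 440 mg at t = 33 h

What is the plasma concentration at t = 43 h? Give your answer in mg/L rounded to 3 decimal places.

k = ln 2 / 12 = 0.05776 per h
Dose 1 (85 mg at t=0 h): 85·exp(−0.05776·43) = 7.091 mg/L
Dose 2 (485 mg at t=11 h): 485·exp(−0.05776·32) = 76.383 mg/L
Dose 3 (40 mg at t=22 h): 40·exp(−0.05776·21) = 11.892 mg/L
Dose 4 (440 mg at t=33 h): 440·exp(−0.05776·10) = 246.942 mg/L
C(43) = 7.091 + 76.383 + 11.892 + 246.942 = 342.308 mg/L

342.308 mg/L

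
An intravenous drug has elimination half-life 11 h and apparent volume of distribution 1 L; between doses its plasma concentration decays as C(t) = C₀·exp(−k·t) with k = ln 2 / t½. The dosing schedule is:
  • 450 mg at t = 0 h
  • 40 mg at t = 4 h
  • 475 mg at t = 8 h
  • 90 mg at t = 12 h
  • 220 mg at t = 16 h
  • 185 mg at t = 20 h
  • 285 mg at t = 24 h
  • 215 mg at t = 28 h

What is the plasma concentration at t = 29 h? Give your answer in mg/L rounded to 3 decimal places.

k = ln 2 / 11 = 0.06301 per h
Dose 1 (450 mg at t=0 h): 450·exp(−0.06301·29) = 72.375 mg/L
Dose 2 (40 mg at t=4 h): 40·exp(−0.06301·25) = 8.278 mg/L
Dose 3 (475 mg at t=8 h): 475·exp(−0.06301·21) = 126.474 mg/L
Dose 4 (90 mg at t=12 h): 90·exp(−0.06301·17) = 30.833 mg/L
Dose 5 (220 mg at t=16 h): 220·exp(−0.06301·13) = 96.975 mg/L
Dose 6 (185 mg at t=20 h): 185·exp(−0.06301·9) = 104.924 mg/L
Dose 7 (285 mg at t=24 h): 285·exp(−0.06301·5) = 207.976 mg/L
Dose 8 (215 mg at t=28 h): 215·exp(−0.06301·1) = 201.870 mg/L
C(29) = 72.375 + 8.278 + 126.474 + 30.833 + 96.975 + 104.924 + 207.976 + 201.870 = 849.704 mg/L

849.704 mg/L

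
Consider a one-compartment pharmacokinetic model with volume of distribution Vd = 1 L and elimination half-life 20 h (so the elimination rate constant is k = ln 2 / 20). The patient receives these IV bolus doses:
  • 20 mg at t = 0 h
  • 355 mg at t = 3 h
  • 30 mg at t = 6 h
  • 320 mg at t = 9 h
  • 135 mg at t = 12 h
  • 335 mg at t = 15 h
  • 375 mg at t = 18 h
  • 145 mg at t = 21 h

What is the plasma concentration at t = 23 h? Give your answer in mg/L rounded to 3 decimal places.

1196.855 mg/L

k = ln 2 / 20 = 0.03466 per h
Dose 1 (20 mg at t=0 h): 20·exp(−0.03466·23) = 9.013 mg/L
Dose 2 (355 mg at t=3 h): 355·exp(−0.03466·20) = 177.500 mg/L
Dose 3 (30 mg at t=6 h): 30·exp(−0.03466·17) = 16.644 mg/L
Dose 4 (320 mg at t=9 h): 320·exp(−0.03466·14) = 196.983 mg/L
Dose 5 (135 mg at t=12 h): 135·exp(−0.03466·11) = 92.208 mg/L
Dose 6 (335 mg at t=15 h): 335·exp(−0.03466·8) = 253.883 mg/L
Dose 7 (375 mg at t=18 h): 375·exp(−0.03466·5) = 315.336 mg/L
Dose 8 (145 mg at t=21 h): 145·exp(−0.03466·2) = 135.290 mg/L
C(23) = 9.013 + 177.500 + 16.644 + 196.983 + 92.208 + 253.883 + 315.336 + 135.290 = 1196.855 mg/L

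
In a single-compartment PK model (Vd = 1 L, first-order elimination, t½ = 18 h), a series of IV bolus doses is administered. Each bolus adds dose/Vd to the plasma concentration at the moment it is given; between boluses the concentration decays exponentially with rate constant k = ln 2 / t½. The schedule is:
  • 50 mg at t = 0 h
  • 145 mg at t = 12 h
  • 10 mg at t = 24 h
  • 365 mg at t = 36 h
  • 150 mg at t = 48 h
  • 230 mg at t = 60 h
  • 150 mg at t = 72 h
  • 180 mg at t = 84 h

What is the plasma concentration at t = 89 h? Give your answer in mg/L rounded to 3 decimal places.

k = ln 2 / 18 = 0.03851 per h
Dose 1 (50 mg at t=0 h): 50·exp(−0.03851·89) = 1.624 mg/L
Dose 2 (145 mg at t=12 h): 145·exp(−0.03851·77) = 7.475 mg/L
Dose 3 (10 mg at t=24 h): 10·exp(−0.03851·65) = 0.818 mg/L
Dose 4 (365 mg at t=36 h): 365·exp(−0.03851·53) = 47.416 mg/L
Dose 5 (150 mg at t=48 h): 150·exp(−0.03851·41) = 30.932 mg/L
Dose 6 (230 mg at t=60 h): 230·exp(−0.03851·29) = 75.290 mg/L
Dose 7 (150 mg at t=72 h): 150·exp(−0.03851·17) = 77.944 mg/L
Dose 8 (180 mg at t=84 h): 180·exp(−0.03851·5) = 148.475 mg/L
C(89) = 1.624 + 7.475 + 0.818 + 47.416 + 30.932 + 75.290 + 77.944 + 148.475 = 389.975 mg/L

389.975 mg/L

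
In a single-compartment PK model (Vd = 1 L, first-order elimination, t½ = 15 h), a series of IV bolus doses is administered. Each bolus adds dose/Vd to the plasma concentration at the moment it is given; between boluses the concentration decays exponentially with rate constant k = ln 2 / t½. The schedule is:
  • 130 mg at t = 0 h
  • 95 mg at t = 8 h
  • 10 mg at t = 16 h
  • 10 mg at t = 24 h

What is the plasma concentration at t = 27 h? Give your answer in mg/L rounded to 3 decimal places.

91.537 mg/L

k = ln 2 / 15 = 0.04621 per h
Dose 1 (130 mg at t=0 h): 130·exp(−0.04621·27) = 37.333 mg/L
Dose 2 (95 mg at t=8 h): 95·exp(−0.04621·19) = 39.484 mg/L
Dose 3 (10 mg at t=16 h): 10·exp(−0.04621·11) = 6.015 mg/L
Dose 4 (10 mg at t=24 h): 10·exp(−0.04621·3) = 8.706 mg/L
C(27) = 37.333 + 39.484 + 6.015 + 8.706 = 91.537 mg/L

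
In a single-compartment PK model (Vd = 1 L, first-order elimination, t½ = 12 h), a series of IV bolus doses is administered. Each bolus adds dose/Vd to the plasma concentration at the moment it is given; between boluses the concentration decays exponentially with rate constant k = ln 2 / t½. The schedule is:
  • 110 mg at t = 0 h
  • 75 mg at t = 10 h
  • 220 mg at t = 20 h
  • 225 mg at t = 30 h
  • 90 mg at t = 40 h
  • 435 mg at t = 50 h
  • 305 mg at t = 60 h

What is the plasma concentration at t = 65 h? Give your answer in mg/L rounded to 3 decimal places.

484.477 mg/L

k = ln 2 / 12 = 0.05776 per h
Dose 1 (110 mg at t=0 h): 110·exp(−0.05776·65) = 2.575 mg/L
Dose 2 (75 mg at t=10 h): 75·exp(−0.05776·55) = 3.129 mg/L
Dose 3 (220 mg at t=20 h): 220·exp(−0.05776·45) = 16.352 mg/L
Dose 4 (225 mg at t=30 h): 225·exp(−0.05776·35) = 29.797 mg/L
Dose 5 (90 mg at t=40 h): 90·exp(−0.05776·25) = 21.237 mg/L
Dose 6 (435 mg at t=50 h): 435·exp(−0.05776·15) = 182.895 mg/L
Dose 7 (305 mg at t=60 h): 305·exp(−0.05776·5) = 228.492 mg/L
C(65) = 2.575 + 3.129 + 16.352 + 29.797 + 21.237 + 182.895 + 228.492 = 484.477 mg/L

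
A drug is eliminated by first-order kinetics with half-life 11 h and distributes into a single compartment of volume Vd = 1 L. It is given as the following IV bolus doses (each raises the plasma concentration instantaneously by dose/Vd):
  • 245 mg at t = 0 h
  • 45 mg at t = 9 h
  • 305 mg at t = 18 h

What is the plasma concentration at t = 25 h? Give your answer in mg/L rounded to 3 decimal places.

263.335 mg/L

k = ln 2 / 11 = 0.06301 per h
Dose 1 (245 mg at t=0 h): 245·exp(−0.06301·25) = 50.700 mg/L
Dose 2 (45 mg at t=9 h): 45·exp(−0.06301·16) = 16.419 mg/L
Dose 3 (305 mg at t=18 h): 305·exp(−0.06301·7) = 196.216 mg/L
C(25) = 50.700 + 16.419 + 196.216 = 263.335 mg/L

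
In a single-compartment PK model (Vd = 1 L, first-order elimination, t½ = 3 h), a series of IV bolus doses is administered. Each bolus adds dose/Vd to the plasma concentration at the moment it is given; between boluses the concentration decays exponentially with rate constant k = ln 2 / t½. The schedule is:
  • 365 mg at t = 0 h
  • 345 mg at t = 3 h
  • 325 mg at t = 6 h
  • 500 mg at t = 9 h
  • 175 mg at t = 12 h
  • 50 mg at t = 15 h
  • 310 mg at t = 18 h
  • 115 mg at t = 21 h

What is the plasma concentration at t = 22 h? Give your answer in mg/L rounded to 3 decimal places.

280.989 mg/L

k = ln 2 / 3 = 0.23105 per h
Dose 1 (365 mg at t=0 h): 365·exp(−0.23105·22) = 2.263 mg/L
Dose 2 (345 mg at t=3 h): 345·exp(−0.23105·19) = 4.279 mg/L
Dose 3 (325 mg at t=6 h): 325·exp(−0.23105·16) = 8.061 mg/L
Dose 4 (500 mg at t=9 h): 500·exp(−0.23105·13) = 24.803 mg/L
Dose 5 (175 mg at t=12 h): 175·exp(−0.23105·10) = 17.362 mg/L
Dose 6 (50 mg at t=15 h): 50·exp(−0.23105·7) = 9.921 mg/L
Dose 7 (310 mg at t=18 h): 310·exp(−0.23105·4) = 123.024 mg/L
Dose 8 (115 mg at t=21 h): 115·exp(−0.23105·1) = 91.276 mg/L
C(22) = 2.263 + 4.279 + 8.061 + 24.803 + 17.362 + 9.921 + 123.024 + 91.276 = 280.989 mg/L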